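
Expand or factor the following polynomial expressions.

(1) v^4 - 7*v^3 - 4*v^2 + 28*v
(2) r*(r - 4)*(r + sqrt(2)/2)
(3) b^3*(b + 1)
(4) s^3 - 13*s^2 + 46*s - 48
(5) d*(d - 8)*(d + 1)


(1) = v*(v - 7)*(v - 2)*(v + 2)
(2) = r^3 - 4*r^2 + sqrt(2)*r^2/2 - 2*sqrt(2)*r
(3) = b^4 + b^3
(4) = (s - 8)*(s - 3)*(s - 2)
(5) = d^3 - 7*d^2 - 8*d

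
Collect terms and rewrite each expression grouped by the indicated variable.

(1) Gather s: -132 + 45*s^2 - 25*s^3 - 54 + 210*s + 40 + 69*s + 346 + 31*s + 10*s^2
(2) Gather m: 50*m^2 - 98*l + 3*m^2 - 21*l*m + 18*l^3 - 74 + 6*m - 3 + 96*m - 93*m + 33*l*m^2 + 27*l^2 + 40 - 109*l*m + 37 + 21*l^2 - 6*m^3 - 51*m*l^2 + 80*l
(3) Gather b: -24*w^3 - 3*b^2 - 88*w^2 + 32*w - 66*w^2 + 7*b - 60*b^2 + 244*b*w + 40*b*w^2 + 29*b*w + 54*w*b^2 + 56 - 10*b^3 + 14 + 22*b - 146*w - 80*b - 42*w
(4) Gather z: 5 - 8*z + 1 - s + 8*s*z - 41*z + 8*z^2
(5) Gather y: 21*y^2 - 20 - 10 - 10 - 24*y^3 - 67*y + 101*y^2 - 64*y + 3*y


(1) = -25*s^3 + 55*s^2 + 310*s + 200
(2) = 18*l^3 + 48*l^2 - 18*l - 6*m^3 + m^2*(33*l + 53) + m*(-51*l^2 - 130*l + 9)
(3) = -10*b^3 + b^2*(54*w - 63) + b*(40*w^2 + 273*w - 51) - 24*w^3 - 154*w^2 - 156*w + 70
(4) = -s + 8*z^2 + z*(8*s - 49) + 6
(5) = -24*y^3 + 122*y^2 - 128*y - 40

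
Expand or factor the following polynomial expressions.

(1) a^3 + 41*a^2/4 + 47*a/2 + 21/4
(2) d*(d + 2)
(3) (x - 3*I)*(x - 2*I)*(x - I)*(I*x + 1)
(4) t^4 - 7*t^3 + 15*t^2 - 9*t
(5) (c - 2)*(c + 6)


(1) = (a + 1/4)*(a + 3)*(a + 7)
(2) = d^2 + 2*d
(3) = I*x^4 + 7*x^3 - 17*I*x^2 - 17*x + 6*I
(4) = t*(t - 3)^2*(t - 1)
(5) = c^2 + 4*c - 12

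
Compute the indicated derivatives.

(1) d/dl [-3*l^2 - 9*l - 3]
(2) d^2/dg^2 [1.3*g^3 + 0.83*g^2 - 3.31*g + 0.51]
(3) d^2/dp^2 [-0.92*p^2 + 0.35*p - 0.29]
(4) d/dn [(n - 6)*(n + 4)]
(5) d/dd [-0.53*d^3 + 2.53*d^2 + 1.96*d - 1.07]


(1) = -6*l - 9
(2) = 7.8*g + 1.66
(3) = -1.84000000000000
(4) = 2*n - 2
(5) = -1.59*d^2 + 5.06*d + 1.96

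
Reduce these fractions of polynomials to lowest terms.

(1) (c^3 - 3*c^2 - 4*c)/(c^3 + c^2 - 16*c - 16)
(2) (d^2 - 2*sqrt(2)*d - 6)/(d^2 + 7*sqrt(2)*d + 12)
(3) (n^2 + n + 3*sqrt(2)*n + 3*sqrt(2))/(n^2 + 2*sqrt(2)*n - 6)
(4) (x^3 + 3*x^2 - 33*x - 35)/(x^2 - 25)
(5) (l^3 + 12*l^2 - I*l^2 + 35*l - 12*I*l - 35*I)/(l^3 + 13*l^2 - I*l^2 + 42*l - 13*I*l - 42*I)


(1) = c/(c + 4)
(2) = (d - 3*sqrt(2))/(d + 6*sqrt(2))
(3) = (n + 1)/(n - sqrt(2))
(4) = (x^2 + 8*x + 7)/(x + 5)
(5) = (l + 5)/(l + 6)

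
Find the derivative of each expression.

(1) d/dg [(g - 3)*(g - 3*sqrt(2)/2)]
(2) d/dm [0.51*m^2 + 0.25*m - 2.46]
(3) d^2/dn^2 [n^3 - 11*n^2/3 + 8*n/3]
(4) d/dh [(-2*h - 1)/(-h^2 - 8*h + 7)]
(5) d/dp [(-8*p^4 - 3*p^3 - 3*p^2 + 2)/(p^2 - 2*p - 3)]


(1) = 2*g - 3 - 3*sqrt(2)/2
(2) = 1.02*m + 0.25
(3) = 6*n - 22/3
(4) = 2*(h^2 + 8*h - (h + 4)*(2*h + 1) - 7)/(h^2 + 8*h - 7)^2
(5) = (-16*p^5 + 45*p^4 + 108*p^3 + 33*p^2 + 14*p + 4)/(p^4 - 4*p^3 - 2*p^2 + 12*p + 9)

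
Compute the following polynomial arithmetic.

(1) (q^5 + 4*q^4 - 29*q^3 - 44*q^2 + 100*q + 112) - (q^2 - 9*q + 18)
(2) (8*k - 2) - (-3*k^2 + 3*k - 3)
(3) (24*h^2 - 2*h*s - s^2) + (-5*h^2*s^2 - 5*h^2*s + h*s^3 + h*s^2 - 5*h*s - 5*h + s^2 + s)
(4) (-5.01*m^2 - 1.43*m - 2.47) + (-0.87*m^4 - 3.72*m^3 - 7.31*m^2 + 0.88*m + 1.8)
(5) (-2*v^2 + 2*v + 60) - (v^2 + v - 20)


(1) = q^5 + 4*q^4 - 29*q^3 - 45*q^2 + 109*q + 94
(2) = 3*k^2 + 5*k + 1
(3) = -5*h^2*s^2 - 5*h^2*s + 24*h^2 + h*s^3 + h*s^2 - 7*h*s - 5*h + s
(4) = -0.87*m^4 - 3.72*m^3 - 12.32*m^2 - 0.55*m - 0.67
(5) = -3*v^2 + v + 80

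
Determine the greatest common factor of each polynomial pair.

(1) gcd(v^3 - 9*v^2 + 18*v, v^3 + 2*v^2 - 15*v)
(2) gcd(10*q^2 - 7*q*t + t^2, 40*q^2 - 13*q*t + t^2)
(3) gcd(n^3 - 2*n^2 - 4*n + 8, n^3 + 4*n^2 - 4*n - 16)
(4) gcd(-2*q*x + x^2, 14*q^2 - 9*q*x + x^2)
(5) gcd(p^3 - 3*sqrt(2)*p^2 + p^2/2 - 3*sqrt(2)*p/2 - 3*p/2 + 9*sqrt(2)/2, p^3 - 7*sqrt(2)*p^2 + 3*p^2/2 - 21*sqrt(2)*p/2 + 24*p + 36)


(1) = v^2 - 3*v
(2) = gcd((-5*q + t)*(-2*q + t), (-8*q + t)*(-5*q + t)) = 5*q - t
(3) = gcd((n - 2)^2*(n + 2), (n - 2)*(n + 2)*(n + 4)) = n^2 - 4
(4) = gcd(x*(-2*q + x), (-7*q + x)*(-2*q + x)) = -2*q + x
(5) = p^2 + p*(3/2 - 3*sqrt(2)) - 9*sqrt(2)/2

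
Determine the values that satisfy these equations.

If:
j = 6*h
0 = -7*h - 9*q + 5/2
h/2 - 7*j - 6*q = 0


Then:
h = -10/221
j = -60/221
q = 415/1326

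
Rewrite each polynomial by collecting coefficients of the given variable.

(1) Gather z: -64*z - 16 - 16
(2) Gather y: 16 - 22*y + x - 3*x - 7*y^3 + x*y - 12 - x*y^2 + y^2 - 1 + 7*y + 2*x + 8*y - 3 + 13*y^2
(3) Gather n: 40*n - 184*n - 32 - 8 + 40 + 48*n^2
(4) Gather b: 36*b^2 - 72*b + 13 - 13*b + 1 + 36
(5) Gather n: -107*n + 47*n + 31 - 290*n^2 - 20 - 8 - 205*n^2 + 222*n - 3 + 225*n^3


(1) = -64*z - 32
(2) = -7*y^3 + y^2*(14 - x) + y*(x - 7)
(3) = 48*n^2 - 144*n
(4) = 36*b^2 - 85*b + 50
(5) = 225*n^3 - 495*n^2 + 162*n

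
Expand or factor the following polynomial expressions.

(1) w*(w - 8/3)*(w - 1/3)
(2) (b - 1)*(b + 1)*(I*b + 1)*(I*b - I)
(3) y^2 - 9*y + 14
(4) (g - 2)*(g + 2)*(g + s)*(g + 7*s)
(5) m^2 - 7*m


(1) = w^3 - 3*w^2 + 8*w/9
(2) = -b^4 + b^3 + I*b^3 + b^2 - I*b^2 - b - I*b + I
(3) = (y - 7)*(y - 2)
(4) = g^4 + 8*g^3*s + 7*g^2*s^2 - 4*g^2 - 32*g*s - 28*s^2
(5) = m*(m - 7)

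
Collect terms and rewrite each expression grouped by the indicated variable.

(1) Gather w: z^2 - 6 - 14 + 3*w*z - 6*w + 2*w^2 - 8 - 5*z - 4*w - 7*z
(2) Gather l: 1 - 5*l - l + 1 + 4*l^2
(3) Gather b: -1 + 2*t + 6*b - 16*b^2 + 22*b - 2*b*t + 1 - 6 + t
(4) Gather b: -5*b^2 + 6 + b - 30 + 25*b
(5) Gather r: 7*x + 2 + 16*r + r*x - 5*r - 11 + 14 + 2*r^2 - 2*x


(1) = 2*w^2 + w*(3*z - 10) + z^2 - 12*z - 28
(2) = 4*l^2 - 6*l + 2
(3) = -16*b^2 + b*(28 - 2*t) + 3*t - 6
(4) = -5*b^2 + 26*b - 24
(5) = 2*r^2 + r*(x + 11) + 5*x + 5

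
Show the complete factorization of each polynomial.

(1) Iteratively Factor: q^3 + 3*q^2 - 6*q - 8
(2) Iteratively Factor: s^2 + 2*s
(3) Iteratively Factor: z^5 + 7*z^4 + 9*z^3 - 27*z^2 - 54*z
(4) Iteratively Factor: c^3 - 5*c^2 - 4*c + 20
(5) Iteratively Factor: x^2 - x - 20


(1) = (q - 2)*(q^2 + 5*q + 4) = (q - 2)*(q + 4)*(q + 1)
(2) = (s)*(s + 2)
(3) = (z)*(z^4 + 7*z^3 + 9*z^2 - 27*z - 54) = z*(z - 2)*(z^3 + 9*z^2 + 27*z + 27) = z*(z - 2)*(z + 3)*(z^2 + 6*z + 9) = z*(z - 2)*(z + 3)^2*(z + 3)
(4) = (c + 2)*(c^2 - 7*c + 10) = (c - 5)*(c + 2)*(c - 2)
(5) = (x + 4)*(x - 5)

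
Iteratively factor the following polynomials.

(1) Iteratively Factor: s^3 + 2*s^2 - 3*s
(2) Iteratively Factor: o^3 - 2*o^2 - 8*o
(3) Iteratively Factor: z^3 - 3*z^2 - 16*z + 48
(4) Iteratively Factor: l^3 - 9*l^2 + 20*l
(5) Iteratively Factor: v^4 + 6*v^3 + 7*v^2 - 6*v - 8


(1) = (s - 1)*(s^2 + 3*s) = (s - 1)*(s + 3)*(s)
(2) = (o + 2)*(o^2 - 4*o) = (o - 4)*(o + 2)*(o)
(3) = (z - 3)*(z^2 - 16) = (z - 3)*(z + 4)*(z - 4)
(4) = (l - 5)*(l^2 - 4*l) = l*(l - 5)*(l - 4)
(5) = (v + 1)*(v^3 + 5*v^2 + 2*v - 8) = (v + 1)*(v + 4)*(v^2 + v - 2) = (v + 1)*(v + 2)*(v + 4)*(v - 1)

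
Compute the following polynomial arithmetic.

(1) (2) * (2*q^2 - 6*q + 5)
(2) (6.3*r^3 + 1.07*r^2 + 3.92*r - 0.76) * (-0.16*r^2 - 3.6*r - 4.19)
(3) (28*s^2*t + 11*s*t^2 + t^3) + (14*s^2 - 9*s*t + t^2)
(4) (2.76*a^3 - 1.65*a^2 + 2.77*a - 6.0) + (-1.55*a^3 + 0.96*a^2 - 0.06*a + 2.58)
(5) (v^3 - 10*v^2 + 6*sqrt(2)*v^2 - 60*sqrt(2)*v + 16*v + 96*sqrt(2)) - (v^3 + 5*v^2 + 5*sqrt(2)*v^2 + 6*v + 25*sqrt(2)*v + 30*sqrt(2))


(1) = 4*q^2 - 12*q + 10
(2) = -1.008*r^5 - 22.8512*r^4 - 30.8762*r^3 - 18.4737*r^2 - 13.6888*r + 3.1844
(3) = 28*s^2*t + 14*s^2 + 11*s*t^2 - 9*s*t + t^3 + t^2
(4) = 1.21*a^3 - 0.69*a^2 + 2.71*a - 3.42
(5) = -15*v^2 + sqrt(2)*v^2 - 85*sqrt(2)*v + 10*v + 66*sqrt(2)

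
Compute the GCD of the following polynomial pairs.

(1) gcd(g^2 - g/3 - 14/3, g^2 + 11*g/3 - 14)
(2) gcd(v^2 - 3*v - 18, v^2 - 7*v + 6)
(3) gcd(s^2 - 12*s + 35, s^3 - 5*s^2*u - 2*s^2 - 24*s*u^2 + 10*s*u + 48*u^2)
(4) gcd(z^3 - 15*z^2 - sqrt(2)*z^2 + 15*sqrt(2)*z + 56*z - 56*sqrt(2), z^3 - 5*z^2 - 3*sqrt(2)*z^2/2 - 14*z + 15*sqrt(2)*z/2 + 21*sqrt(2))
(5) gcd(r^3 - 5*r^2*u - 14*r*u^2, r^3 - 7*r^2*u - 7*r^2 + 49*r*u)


(1) = g - 7/3
(2) = v - 6
(3) = 1
(4) = gcd((z - 8)*(z - 7)*(z - sqrt(2)), (z - 7)*(z + 2)*(z - 3*sqrt(2)/2)) = z - 7
(5) = r^2 - 7*r*u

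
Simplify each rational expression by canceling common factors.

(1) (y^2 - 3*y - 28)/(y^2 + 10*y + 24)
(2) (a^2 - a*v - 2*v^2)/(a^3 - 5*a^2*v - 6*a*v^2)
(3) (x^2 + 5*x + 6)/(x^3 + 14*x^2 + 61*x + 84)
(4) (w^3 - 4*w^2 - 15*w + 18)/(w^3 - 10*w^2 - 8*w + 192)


(1) = (y - 7)/(y + 6)
(2) = (-a + 2*v)/(-a^2 + 6*a*v)
(3) = (x + 2)/(x^2 + 11*x + 28)
(4) = (w^2 + 2*w - 3)/(w^2 - 4*w - 32)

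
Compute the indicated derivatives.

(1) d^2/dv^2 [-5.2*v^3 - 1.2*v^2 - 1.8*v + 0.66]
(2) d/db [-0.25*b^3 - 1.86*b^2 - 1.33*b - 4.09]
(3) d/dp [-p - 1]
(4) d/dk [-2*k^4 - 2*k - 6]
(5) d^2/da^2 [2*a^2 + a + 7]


(1) = -31.2*v - 2.4
(2) = -0.75*b^2 - 3.72*b - 1.33
(3) = -1
(4) = -8*k^3 - 2
(5) = 4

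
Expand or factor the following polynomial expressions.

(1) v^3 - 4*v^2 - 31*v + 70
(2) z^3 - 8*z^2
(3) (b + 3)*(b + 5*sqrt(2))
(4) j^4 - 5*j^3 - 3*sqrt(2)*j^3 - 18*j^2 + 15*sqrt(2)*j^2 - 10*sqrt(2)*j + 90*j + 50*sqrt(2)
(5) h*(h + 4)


(1) = (v - 7)*(v - 2)*(v + 5)
(2) = z^2*(z - 8)
(3) = b^2 + 3*b + 5*sqrt(2)*b + 15*sqrt(2)
(4) = (j - 5)*(j - 5*sqrt(2))*(j + sqrt(2))^2
(5) = h^2 + 4*h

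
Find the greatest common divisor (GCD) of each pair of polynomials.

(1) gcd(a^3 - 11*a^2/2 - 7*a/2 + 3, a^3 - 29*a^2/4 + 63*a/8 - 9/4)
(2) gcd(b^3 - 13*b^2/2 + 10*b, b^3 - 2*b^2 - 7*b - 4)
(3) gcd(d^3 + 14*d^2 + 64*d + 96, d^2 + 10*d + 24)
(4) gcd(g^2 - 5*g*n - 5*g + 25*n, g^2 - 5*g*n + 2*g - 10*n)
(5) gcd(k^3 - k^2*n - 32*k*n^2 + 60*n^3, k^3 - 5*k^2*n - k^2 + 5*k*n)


(1) = gcd((a - 6)*(a - 1/2)*(a + 1), (a - 6)*(a - 3/4)*(a - 1/2)) = a^2 - 13*a/2 + 3
(2) = gcd(b*(b - 4)*(b - 5/2), (b - 4)*(b + 1)^2) = b - 4
(3) = gcd((d + 4)^2*(d + 6), (d + 4)*(d + 6)) = d^2 + 10*d + 24
(4) = g - 5*n
(5) = gcd((k - 5*n)*(k - 2*n)*(k + 6*n), k*(k - 1)*(k - 5*n)) = k - 5*n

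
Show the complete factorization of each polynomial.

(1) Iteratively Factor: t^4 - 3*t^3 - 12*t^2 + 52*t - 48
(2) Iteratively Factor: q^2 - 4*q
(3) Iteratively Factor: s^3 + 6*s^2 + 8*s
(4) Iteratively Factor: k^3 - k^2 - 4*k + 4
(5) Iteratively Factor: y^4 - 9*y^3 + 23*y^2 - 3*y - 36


(1) = (t - 2)*(t^3 - t^2 - 14*t + 24) = (t - 2)^2*(t^2 + t - 12) = (t - 2)^2*(t + 4)*(t - 3)
(2) = (q - 4)*(q)
(3) = (s + 4)*(s^2 + 2*s) = s*(s + 4)*(s + 2)
(4) = (k - 2)*(k^2 + k - 2) = (k - 2)*(k - 1)*(k + 2)
(5) = (y - 4)*(y^3 - 5*y^2 + 3*y + 9) = (y - 4)*(y + 1)*(y^2 - 6*y + 9) = (y - 4)*(y - 3)*(y + 1)*(y - 3)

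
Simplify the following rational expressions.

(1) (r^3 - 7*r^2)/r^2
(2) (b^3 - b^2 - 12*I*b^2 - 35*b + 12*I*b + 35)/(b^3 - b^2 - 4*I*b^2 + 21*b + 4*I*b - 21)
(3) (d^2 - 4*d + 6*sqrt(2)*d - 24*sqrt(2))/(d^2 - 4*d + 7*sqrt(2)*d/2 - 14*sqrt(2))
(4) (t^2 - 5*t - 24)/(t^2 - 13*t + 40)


(1) = r - 7
(2) = (b - 5*I)/(b + 3*I)
(3) = (2*d + 12*sqrt(2))/(2*d + 7*sqrt(2))
(4) = (t + 3)/(t - 5)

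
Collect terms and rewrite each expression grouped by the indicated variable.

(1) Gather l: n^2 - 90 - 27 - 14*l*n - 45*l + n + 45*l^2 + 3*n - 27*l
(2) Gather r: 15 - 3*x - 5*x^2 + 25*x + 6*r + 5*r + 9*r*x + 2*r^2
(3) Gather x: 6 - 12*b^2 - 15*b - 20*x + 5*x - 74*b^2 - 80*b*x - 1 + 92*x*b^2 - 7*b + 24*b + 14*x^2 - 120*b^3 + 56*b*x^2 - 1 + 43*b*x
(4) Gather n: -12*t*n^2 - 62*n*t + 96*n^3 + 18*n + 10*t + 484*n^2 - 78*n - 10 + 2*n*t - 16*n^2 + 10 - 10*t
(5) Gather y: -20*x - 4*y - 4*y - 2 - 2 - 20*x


(1) = 45*l^2 + l*(-14*n - 72) + n^2 + 4*n - 117
(2) = 2*r^2 + r*(9*x + 11) - 5*x^2 + 22*x + 15
(3) = -120*b^3 - 86*b^2 + 2*b + x^2*(56*b + 14) + x*(92*b^2 - 37*b - 15) + 4
(4) = 96*n^3 + n^2*(468 - 12*t) + n*(-60*t - 60)
(5) = -40*x - 8*y - 4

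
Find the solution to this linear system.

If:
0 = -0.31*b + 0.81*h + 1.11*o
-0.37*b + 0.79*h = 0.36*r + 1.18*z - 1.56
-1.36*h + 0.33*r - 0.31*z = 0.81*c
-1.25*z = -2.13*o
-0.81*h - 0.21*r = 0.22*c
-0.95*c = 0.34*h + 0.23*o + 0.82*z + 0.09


Then:
b = 2.67
c = -1.05
h = 0.36
o = 0.48
r = -0.30
z = 0.82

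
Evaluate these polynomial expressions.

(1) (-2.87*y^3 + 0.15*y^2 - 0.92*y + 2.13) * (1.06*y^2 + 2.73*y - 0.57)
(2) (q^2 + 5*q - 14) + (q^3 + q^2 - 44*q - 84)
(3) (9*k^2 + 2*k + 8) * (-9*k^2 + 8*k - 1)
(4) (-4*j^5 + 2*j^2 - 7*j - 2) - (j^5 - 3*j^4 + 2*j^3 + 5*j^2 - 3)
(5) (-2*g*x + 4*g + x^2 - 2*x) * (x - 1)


(1) = -3.0422*y^5 - 7.6761*y^4 + 1.0702*y^3 - 0.3393*y^2 + 6.3393*y - 1.2141
(2) = q^3 + 2*q^2 - 39*q - 98
(3) = -81*k^4 + 54*k^3 - 65*k^2 + 62*k - 8
(4) = -5*j^5 + 3*j^4 - 2*j^3 - 3*j^2 - 7*j + 1
(5) = -2*g*x^2 + 6*g*x - 4*g + x^3 - 3*x^2 + 2*x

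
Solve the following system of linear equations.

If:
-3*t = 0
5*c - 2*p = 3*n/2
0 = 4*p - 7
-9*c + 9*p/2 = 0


Then:
c = 7/8
n = 7/12
p = 7/4
t = 0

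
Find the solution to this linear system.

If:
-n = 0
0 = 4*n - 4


Then:
No Solution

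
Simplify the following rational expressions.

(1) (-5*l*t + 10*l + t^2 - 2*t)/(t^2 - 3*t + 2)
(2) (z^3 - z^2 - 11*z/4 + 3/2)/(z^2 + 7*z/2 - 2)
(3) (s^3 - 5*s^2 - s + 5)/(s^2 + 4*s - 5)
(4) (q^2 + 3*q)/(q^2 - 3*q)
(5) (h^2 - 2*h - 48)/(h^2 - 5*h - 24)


(1) = (-5*l + t)/(t - 1)
(2) = (2*z^2 - z - 6)/(2*z + 8)
(3) = (s^2 - 4*s - 5)/(s + 5)
(4) = (q + 3)/(q - 3)
(5) = (h + 6)/(h + 3)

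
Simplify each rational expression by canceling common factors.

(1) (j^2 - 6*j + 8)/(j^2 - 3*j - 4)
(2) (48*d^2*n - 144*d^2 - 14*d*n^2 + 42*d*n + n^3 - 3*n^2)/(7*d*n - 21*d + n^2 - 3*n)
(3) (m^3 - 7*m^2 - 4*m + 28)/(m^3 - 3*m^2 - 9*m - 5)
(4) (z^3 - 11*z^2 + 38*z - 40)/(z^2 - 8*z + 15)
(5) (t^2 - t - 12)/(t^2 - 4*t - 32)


(1) = (j - 2)/(j + 1)
(2) = (48*d^2 - 14*d*n + n^2)/(7*d + n)
(3) = (m^3 - 7*m^2 - 4*m + 28)/(m^3 - 3*m^2 - 9*m - 5)
(4) = (z^2 - 6*z + 8)/(z - 3)
(5) = (t^2 - t - 12)/(t^2 - 4*t - 32)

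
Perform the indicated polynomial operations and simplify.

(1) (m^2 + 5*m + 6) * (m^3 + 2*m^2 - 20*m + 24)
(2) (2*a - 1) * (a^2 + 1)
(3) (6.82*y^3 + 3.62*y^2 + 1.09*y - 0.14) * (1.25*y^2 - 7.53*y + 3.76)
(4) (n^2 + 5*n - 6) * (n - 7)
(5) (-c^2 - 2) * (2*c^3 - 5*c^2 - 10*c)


(1) = m^5 + 7*m^4 - 4*m^3 - 64*m^2 + 144
(2) = 2*a^3 - a^2 + 2*a - 1
(3) = 8.525*y^5 - 46.8296*y^4 - 0.2529*y^3 + 5.2285*y^2 + 5.1526*y - 0.5264
(4) = n^3 - 2*n^2 - 41*n + 42
(5) = -2*c^5 + 5*c^4 + 6*c^3 + 10*c^2 + 20*c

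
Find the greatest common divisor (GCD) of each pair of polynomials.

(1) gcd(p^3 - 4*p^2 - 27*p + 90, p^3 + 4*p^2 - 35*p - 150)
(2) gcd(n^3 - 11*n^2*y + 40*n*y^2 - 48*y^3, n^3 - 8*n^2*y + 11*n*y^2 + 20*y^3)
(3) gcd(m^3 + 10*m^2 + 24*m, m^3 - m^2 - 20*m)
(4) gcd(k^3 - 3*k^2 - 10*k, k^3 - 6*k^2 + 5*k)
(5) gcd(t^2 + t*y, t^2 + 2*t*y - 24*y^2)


(1) = gcd((p - 6)*(p - 3)*(p + 5), (p - 6)*(p + 5)^2) = p^2 - p - 30
(2) = gcd((n - 4*y)^2*(n - 3*y), (n - 5*y)*(n - 4*y)*(n + y)) = -n + 4*y
(3) = m^2 + 4*m
(4) = gcd(k*(k - 5)*(k + 2), k*(k - 5)*(k - 1)) = k^2 - 5*k
(5) = gcd(t*(t + y), (t - 4*y)*(t + 6*y)) = 1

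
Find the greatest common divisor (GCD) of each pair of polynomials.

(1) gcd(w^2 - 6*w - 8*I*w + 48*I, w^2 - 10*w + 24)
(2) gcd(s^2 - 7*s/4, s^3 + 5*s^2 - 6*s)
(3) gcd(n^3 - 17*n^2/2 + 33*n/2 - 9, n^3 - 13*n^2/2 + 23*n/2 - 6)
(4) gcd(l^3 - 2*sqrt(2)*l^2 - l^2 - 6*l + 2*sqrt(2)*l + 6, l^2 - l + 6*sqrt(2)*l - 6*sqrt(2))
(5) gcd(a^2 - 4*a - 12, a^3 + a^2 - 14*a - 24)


(1) = w - 6
(2) = gcd(s*(s - 7/4), s*(s - 1)*(s + 6)) = s
(3) = gcd((n - 6)*(n - 3/2)*(n - 1), (n - 4)*(n - 3/2)*(n - 1)) = n^2 - 5*n/2 + 3/2
(4) = gcd((l - 1)*(l - 3*sqrt(2))*(l + sqrt(2)), (l - 1)*(l + 6*sqrt(2))) = l - 1
(5) = a + 2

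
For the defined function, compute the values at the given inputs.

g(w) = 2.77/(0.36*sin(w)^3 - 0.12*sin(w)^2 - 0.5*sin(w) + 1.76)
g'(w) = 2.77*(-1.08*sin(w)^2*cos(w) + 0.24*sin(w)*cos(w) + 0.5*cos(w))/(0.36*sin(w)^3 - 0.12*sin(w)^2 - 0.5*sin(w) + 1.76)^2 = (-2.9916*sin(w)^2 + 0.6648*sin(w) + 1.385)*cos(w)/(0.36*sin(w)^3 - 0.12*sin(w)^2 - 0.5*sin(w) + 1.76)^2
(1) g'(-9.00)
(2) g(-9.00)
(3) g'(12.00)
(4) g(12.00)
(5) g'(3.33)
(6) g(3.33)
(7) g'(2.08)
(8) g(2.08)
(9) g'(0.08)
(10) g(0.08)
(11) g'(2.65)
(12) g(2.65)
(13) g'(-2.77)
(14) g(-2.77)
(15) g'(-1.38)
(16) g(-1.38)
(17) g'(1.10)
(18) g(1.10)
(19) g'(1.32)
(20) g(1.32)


(1) = -0.15
(2) = 1.44
(3) = 0.04
(4) = 1.43
(5) = -0.33
(6) = 1.50
(7) = 0.07
(8) = 1.88
(9) = 0.48
(10) = 1.61
(11) = -0.39
(12) = 1.80
(13) = -0.19
(14) = 1.45
(15) = -0.13
(16) = 1.54
(17) = -0.08
(18) = 1.88
(19) = -0.09
(20) = 1.86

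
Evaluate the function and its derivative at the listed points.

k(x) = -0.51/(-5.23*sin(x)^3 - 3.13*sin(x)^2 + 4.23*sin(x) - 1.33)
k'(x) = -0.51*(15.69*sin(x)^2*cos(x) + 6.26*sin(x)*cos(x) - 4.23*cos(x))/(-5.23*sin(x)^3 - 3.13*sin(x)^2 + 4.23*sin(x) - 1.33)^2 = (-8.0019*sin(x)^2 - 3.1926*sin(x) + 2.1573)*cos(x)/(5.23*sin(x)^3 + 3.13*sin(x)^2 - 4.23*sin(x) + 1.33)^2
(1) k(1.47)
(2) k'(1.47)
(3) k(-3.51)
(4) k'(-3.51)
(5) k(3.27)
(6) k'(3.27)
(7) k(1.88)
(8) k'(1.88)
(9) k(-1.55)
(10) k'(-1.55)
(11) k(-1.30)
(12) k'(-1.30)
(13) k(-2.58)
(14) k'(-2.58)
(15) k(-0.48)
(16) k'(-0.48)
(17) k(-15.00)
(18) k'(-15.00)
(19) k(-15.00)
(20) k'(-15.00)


(1) = 0.09
(2) = -0.03
(3) = 1.12
(4) = 0.14
(5) = 0.27
(6) = -0.66
(7) = 0.11
(8) = 0.11
(9) = 0.15
(10) = -0.00
(11) = 0.14
(12) = -0.04
(13) = 0.14
(14) = -0.10
(15) = 0.15
(16) = 0.14
(17) = 0.13
(18) = -0.04
(19) = 0.13
(20) = -0.04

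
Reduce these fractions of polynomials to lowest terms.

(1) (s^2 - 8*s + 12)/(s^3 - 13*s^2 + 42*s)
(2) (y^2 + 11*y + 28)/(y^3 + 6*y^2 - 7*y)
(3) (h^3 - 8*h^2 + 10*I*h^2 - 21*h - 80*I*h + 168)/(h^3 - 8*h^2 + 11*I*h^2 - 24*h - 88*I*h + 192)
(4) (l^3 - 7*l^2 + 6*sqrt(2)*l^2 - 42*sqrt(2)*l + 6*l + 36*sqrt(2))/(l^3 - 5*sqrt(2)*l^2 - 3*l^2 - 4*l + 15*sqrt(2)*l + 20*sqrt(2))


(1) = (s - 2)/(s^2 - 7*s)
(2) = (y + 4)/(y^2 - y)
(3) = (h + 7*I)/(h + 8*I)
(4) = (l^3 + l^2*(-7 + 6*sqrt(2)) + l*(6 - 42*sqrt(2)) + 36*sqrt(2))/(l^3 + l^2*(-5*sqrt(2) - 3) + l*(-4 + 15*sqrt(2)) + 20*sqrt(2))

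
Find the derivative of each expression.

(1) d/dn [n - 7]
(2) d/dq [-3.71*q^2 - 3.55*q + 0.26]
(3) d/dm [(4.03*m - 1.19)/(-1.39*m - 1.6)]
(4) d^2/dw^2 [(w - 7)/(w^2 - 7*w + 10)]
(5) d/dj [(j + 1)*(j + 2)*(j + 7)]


(1) = 1
(2) = -7.42*q - 3.55
(3) = (-11.261919*m - 12.96336)/(1.39*m + 1.6)^3
(4) = 2*((14 - 3*w)*(w^2 - 7*w + 10) + (w - 7)*(2*w - 7)^2)/(w^2 - 7*w + 10)^3
(5) = 3*j^2 + 20*j + 23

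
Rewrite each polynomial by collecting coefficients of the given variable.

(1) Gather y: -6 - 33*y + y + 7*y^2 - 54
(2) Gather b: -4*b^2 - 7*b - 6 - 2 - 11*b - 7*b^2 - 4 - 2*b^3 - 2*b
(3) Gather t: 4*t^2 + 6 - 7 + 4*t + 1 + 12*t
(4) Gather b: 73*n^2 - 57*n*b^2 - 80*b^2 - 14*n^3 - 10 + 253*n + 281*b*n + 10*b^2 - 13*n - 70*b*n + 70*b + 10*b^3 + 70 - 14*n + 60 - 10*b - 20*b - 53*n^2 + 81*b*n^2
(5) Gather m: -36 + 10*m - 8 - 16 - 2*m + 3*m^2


(1) = 7*y^2 - 32*y - 60
(2) = -2*b^3 - 11*b^2 - 20*b - 12
(3) = 4*t^2 + 16*t
(4) = 10*b^3 + b^2*(-57*n - 70) + b*(81*n^2 + 211*n + 40) - 14*n^3 + 20*n^2 + 226*n + 120
(5) = 3*m^2 + 8*m - 60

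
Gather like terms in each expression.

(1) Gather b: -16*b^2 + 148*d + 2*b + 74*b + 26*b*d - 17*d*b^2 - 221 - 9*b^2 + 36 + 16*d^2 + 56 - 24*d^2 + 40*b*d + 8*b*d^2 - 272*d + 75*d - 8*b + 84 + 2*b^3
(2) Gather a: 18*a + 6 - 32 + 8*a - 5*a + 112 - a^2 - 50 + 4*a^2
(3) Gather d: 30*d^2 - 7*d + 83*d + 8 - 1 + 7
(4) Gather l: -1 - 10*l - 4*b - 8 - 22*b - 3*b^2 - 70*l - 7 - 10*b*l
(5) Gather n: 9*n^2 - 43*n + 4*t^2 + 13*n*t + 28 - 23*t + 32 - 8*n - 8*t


(1) = 2*b^3 + b^2*(-17*d - 25) + b*(8*d^2 + 66*d + 68) - 8*d^2 - 49*d - 45
(2) = 3*a^2 + 21*a + 36
(3) = 30*d^2 + 76*d + 14
(4) = -3*b^2 - 26*b + l*(-10*b - 80) - 16
(5) = 9*n^2 + n*(13*t - 51) + 4*t^2 - 31*t + 60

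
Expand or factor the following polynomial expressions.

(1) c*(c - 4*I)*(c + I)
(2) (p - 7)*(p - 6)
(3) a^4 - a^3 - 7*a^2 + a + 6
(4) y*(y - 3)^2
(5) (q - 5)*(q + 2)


(1) = c^3 - 3*I*c^2 + 4*c
(2) = p^2 - 13*p + 42
(3) = (a - 3)*(a - 1)*(a + 1)*(a + 2)
(4) = y^3 - 6*y^2 + 9*y
(5) = q^2 - 3*q - 10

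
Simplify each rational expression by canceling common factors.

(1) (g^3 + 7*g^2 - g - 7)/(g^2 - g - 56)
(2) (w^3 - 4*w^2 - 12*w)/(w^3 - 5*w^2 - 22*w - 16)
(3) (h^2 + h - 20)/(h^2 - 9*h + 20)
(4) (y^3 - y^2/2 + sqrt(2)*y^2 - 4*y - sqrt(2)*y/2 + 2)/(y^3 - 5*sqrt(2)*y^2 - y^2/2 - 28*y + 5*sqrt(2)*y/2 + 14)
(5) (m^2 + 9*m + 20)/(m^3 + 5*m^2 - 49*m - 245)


(1) = (g^2 - 1)/(g - 8)
(2) = (w^2 - 6*w)/(w^2 - 7*w - 8)
(3) = (h + 5)/(h - 5)
(4) = (4*y - 4*sqrt(2))/(4*y - 28*sqrt(2))
(5) = (m + 4)/(m^2 - 49)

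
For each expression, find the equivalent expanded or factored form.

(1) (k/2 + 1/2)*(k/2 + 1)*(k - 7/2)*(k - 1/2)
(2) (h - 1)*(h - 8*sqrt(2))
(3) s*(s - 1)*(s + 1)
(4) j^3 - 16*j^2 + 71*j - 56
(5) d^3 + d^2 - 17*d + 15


(1) = k^4/4 - k^3/4 - 33*k^2/16 - 11*k/16 + 7/8
(2) = h^2 - 8*sqrt(2)*h - h + 8*sqrt(2)
(3) = s^3 - s
(4) = (j - 8)*(j - 7)*(j - 1)
(5) = (d - 3)*(d - 1)*(d + 5)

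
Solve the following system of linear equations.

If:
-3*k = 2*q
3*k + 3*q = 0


Then:
k = 0
q = 0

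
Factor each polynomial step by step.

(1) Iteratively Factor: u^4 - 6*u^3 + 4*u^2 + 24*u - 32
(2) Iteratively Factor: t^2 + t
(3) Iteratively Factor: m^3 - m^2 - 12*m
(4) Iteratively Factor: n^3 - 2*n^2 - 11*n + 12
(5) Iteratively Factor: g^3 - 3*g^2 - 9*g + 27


(1) = (u - 2)*(u^3 - 4*u^2 - 4*u + 16) = (u - 2)*(u + 2)*(u^2 - 6*u + 8) = (u - 2)^2*(u + 2)*(u - 4)
(2) = (t + 1)*(t)
(3) = (m - 4)*(m^2 + 3*m) = m*(m - 4)*(m + 3)
(4) = (n + 3)*(n^2 - 5*n + 4) = (n - 4)*(n + 3)*(n - 1)
(5) = (g - 3)*(g^2 - 9) = (g - 3)^2*(g + 3)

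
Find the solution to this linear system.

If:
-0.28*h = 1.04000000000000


Then:
h = -3.71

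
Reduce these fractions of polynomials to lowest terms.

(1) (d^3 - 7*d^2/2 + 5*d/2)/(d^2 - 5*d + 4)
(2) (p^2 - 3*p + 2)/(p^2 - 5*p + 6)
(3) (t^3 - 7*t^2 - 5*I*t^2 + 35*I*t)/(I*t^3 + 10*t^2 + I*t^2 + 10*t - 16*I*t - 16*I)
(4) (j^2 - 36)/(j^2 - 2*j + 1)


(1) = (2*d^2 - 5*d)/(2*d - 8)
(2) = (p - 1)/(p - 3)
(3) = (-I*t^3 + t^2*(-5 + 7*I) + 35*t)/(t^3 + t^2*(1 - 10*I) + t*(-16 - 10*I) - 16)
(4) = (j^2 - 36)/(j^2 - 2*j + 1)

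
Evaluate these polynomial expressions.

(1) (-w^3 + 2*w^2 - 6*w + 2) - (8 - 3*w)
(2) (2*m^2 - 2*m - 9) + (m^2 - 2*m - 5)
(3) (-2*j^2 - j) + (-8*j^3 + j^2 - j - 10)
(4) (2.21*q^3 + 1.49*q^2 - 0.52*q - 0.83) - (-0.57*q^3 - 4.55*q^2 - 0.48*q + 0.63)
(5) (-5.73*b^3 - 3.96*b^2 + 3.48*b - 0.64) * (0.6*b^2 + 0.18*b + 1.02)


(1) = -w^3 + 2*w^2 - 3*w - 6
(2) = 3*m^2 - 4*m - 14
(3) = -8*j^3 - j^2 - 2*j - 10
(4) = 2.78*q^3 + 6.04*q^2 - 0.04*q - 1.46
(5) = -3.438*b^5 - 3.4074*b^4 - 4.4694*b^3 - 3.7968*b^2 + 3.4344*b - 0.6528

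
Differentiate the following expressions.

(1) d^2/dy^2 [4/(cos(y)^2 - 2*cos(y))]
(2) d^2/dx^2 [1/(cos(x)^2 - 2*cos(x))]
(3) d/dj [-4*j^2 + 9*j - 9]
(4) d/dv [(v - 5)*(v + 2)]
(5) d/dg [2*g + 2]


(1) = 2*(-2*(1 - cos(2*y))^2 - 15*cos(y) - 6*cos(2*y) + 3*cos(3*y) + 18)/((cos(y) - 2)^3*cos(y)^3)
(2) = (-2*(1 - cos(2*x))^2 - 15*cos(x) - 6*cos(2*x) + 3*cos(3*x) + 18)/(2*(cos(x) - 2)^3*cos(x)^3)
(3) = 9 - 8*j
(4) = 2*v - 3
(5) = 2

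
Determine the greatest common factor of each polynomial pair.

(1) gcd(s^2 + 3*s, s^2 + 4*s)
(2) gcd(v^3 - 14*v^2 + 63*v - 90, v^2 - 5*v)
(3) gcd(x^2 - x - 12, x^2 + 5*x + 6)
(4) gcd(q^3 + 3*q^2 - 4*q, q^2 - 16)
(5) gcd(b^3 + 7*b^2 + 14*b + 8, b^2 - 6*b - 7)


(1) = s
(2) = v - 5
(3) = x + 3
(4) = gcd(q*(q - 1)*(q + 4), (q - 4)*(q + 4)) = q + 4
(5) = b + 1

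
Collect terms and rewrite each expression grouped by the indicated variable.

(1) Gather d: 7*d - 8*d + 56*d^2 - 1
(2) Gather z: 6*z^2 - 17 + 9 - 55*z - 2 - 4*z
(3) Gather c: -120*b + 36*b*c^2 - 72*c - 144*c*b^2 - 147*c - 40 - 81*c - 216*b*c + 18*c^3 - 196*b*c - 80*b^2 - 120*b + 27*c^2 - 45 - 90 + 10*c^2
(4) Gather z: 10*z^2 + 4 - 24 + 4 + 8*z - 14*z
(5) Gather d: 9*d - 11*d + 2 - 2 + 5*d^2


(1) = 56*d^2 - d - 1
(2) = 6*z^2 - 59*z - 10
(3) = -80*b^2 - 240*b + 18*c^3 + c^2*(36*b + 37) + c*(-144*b^2 - 412*b - 300) - 175
(4) = 10*z^2 - 6*z - 16
(5) = 5*d^2 - 2*d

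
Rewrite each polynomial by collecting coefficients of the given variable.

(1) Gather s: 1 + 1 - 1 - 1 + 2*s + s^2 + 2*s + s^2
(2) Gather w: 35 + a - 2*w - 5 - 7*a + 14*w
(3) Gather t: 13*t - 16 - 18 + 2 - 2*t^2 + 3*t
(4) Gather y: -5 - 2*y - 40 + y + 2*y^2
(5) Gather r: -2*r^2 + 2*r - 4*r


(1) = 2*s^2 + 4*s
(2) = -6*a + 12*w + 30
(3) = -2*t^2 + 16*t - 32
(4) = 2*y^2 - y - 45
(5) = -2*r^2 - 2*r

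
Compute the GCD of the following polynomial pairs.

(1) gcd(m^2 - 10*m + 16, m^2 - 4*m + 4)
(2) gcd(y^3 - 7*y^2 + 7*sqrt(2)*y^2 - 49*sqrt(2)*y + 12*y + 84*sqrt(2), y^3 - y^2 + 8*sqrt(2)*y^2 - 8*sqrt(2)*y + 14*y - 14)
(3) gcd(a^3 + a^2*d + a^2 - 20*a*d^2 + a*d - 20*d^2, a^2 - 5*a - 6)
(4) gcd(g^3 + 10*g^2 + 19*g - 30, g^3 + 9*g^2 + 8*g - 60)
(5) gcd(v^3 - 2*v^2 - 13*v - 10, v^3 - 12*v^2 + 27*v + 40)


(1) = m - 2
(2) = gcd((y - 4)*(y - 3)*(y + 7*sqrt(2)), (y - 1)*(y + sqrt(2))*(y + 7*sqrt(2))) = y + 7*sqrt(2)
(3) = gcd((a + 1)*(a - 4*d)*(a + 5*d), (a - 6)*(a + 1)) = a + 1
(4) = gcd((g - 1)*(g + 5)*(g + 6), (g - 2)*(g + 5)*(g + 6)) = g^2 + 11*g + 30
(5) = v^2 - 4*v - 5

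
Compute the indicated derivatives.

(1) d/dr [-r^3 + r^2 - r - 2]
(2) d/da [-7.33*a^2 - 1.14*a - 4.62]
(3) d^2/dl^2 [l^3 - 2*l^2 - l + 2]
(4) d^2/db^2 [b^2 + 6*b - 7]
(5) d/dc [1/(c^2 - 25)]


(1) = -3*r^2 + 2*r - 1
(2) = -14.66*a - 1.14
(3) = 6*l - 4
(4) = 2
(5) = -2*c/(c^2 - 25)^2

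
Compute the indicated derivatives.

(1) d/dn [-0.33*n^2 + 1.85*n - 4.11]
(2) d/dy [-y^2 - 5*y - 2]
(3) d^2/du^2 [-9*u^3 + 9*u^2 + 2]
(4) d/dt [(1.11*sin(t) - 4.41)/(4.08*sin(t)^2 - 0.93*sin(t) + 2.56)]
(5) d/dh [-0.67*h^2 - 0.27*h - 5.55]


(1) = 1.85 - 0.66*n
(2) = -2*y - 5
(3) = 18 - 54*u
(4) = (-4.5288*sin(t)^2 + 35.9856*sin(t) - 1.2597)*cos(t)/(16.6464*sin(t)^4 - 7.5888*sin(t)^3 + 21.7545*sin(t)^2 - 4.7616*sin(t) + 6.5536)
(5) = -1.34*h - 0.27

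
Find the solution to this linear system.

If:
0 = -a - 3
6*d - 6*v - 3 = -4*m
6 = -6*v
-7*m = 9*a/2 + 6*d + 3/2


Then:
a = -3
d = -23/6
m = 5
v = -1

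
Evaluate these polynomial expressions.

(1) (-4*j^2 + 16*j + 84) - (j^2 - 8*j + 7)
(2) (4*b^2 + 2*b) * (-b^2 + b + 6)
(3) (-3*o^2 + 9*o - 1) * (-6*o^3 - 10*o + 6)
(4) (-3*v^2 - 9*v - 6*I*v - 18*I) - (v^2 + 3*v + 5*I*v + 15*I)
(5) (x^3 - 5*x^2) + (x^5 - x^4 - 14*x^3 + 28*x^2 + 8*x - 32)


(1) = -5*j^2 + 24*j + 77
(2) = -4*b^4 + 2*b^3 + 26*b^2 + 12*b
(3) = 18*o^5 - 54*o^4 + 36*o^3 - 108*o^2 + 64*o - 6
(4) = -4*v^2 - 12*v - 11*I*v - 33*I
(5) = x^5 - x^4 - 13*x^3 + 23*x^2 + 8*x - 32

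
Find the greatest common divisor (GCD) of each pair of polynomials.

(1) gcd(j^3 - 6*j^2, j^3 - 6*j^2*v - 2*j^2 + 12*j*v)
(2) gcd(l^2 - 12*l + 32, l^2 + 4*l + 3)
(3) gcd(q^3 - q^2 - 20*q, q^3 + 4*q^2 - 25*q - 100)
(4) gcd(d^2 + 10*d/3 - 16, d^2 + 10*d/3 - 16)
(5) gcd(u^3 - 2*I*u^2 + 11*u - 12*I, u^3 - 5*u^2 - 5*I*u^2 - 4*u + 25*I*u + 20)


(1) = gcd(j^2*(j - 6), j*(j - 2)*(j - 6*v)) = j
(2) = 1
(3) = gcd(q*(q - 5)*(q + 4), (q - 5)*(q + 4)*(q + 5)) = q^2 - q - 20
(4) = d^2 + 10*d/3 - 16
(5) = gcd((u - 4*I)*(u - I)*(u + 3*I), (u - 5)*(u - 4*I)*(u - I)) = u^2 - 5*I*u - 4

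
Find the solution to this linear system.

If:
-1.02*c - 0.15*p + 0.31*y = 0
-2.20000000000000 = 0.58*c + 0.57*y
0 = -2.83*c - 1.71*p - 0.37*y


Then:
c = -1.18
p = 2.53
y = -2.66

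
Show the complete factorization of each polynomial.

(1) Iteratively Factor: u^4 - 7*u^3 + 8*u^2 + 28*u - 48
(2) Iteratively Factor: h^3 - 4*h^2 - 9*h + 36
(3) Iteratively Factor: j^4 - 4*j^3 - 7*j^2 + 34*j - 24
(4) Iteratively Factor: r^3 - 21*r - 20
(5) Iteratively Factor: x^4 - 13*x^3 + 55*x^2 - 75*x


(1) = (u - 2)*(u^3 - 5*u^2 - 2*u + 24) = (u - 4)*(u - 2)*(u^2 - u - 6) = (u - 4)*(u - 3)*(u - 2)*(u + 2)
(2) = (h - 3)*(h^2 - h - 12) = (h - 3)*(h + 3)*(h - 4)
(3) = (j - 4)*(j^3 - 7*j + 6) = (j - 4)*(j + 3)*(j^2 - 3*j + 2) = (j - 4)*(j - 1)*(j + 3)*(j - 2)
(4) = (r + 4)*(r^2 - 4*r - 5) = (r + 1)*(r + 4)*(r - 5)
(5) = (x - 5)*(x^3 - 8*x^2 + 15*x) = x*(x - 5)*(x^2 - 8*x + 15) = x*(x - 5)^2*(x - 3)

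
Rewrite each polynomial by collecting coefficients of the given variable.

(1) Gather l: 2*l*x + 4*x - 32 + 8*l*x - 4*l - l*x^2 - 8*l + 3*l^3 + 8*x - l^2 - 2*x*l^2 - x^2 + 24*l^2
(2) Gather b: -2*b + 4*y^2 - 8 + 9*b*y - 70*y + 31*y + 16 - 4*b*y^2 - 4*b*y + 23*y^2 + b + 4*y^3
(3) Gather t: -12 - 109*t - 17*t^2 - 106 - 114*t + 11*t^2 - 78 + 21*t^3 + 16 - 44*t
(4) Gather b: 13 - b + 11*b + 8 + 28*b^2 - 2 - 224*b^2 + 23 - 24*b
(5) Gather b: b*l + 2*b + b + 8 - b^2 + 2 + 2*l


(1) = 3*l^3 + l^2*(23 - 2*x) + l*(-x^2 + 10*x - 12) - x^2 + 12*x - 32
(2) = b*(-4*y^2 + 5*y - 1) + 4*y^3 + 27*y^2 - 39*y + 8
(3) = 21*t^3 - 6*t^2 - 267*t - 180
(4) = -196*b^2 - 14*b + 42
(5) = -b^2 + b*(l + 3) + 2*l + 10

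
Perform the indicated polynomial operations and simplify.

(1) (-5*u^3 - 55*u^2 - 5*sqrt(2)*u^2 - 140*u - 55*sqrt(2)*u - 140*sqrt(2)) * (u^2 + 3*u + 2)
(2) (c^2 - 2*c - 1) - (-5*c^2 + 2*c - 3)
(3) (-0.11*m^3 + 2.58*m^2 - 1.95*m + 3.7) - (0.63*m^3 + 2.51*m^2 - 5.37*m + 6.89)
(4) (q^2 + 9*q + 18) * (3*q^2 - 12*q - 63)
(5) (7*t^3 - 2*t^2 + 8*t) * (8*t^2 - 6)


(1) = -5*u^5 - 70*u^4 - 5*sqrt(2)*u^4 - 315*u^3 - 70*sqrt(2)*u^3 - 530*u^2 - 315*sqrt(2)*u^2 - 530*sqrt(2)*u - 280*u - 280*sqrt(2)
(2) = 6*c^2 - 4*c + 2
(3) = -0.74*m^3 + 0.07*m^2 + 3.42*m - 3.19
(4) = 3*q^4 + 15*q^3 - 117*q^2 - 783*q - 1134
(5) = 56*t^5 - 16*t^4 + 22*t^3 + 12*t^2 - 48*t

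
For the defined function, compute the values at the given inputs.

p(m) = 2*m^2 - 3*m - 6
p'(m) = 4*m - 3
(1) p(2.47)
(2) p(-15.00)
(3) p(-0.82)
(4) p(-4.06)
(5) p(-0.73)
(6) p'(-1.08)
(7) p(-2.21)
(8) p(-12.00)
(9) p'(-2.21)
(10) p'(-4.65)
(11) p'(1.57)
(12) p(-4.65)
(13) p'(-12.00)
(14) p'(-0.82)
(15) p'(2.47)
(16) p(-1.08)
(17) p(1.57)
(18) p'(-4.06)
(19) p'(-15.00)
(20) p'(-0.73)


(1) = -1.21
(2) = 489.00
(3) = -2.20
(4) = 39.15
(5) = -2.74
(6) = -7.32
(7) = 10.40
(8) = 318.00
(9) = -11.84
(10) = -21.60
(11) = 3.28
(12) = 51.20
(13) = -51.00
(14) = -6.28
(15) = 6.88
(16) = -0.43
(17) = -5.78
(18) = -19.24
(19) = -63.00
(20) = -5.92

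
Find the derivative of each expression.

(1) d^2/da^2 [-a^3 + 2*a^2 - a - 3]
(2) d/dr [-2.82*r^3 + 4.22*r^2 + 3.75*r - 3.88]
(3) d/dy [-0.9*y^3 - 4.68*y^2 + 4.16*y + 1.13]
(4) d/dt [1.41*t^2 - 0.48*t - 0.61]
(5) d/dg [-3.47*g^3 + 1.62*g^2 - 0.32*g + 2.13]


(1) = 4 - 6*a
(2) = -8.46*r^2 + 8.44*r + 3.75
(3) = -2.7*y^2 - 9.36*y + 4.16
(4) = 2.82*t - 0.48
(5) = -10.41*g^2 + 3.24*g - 0.32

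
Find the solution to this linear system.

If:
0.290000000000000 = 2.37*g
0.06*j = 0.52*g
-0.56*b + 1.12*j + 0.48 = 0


Then:
b = 2.98
g = 0.12
j = 1.06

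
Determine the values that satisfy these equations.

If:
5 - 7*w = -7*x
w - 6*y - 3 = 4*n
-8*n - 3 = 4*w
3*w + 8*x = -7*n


Then:
n = -391/420
w = 467/420
x = 167/420
y = 257/840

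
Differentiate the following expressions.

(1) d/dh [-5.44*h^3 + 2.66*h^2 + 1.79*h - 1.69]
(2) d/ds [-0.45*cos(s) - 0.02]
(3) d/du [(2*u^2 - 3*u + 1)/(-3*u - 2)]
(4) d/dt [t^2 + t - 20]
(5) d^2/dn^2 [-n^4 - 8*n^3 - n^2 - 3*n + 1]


(1) = -16.32*h^2 + 5.32*h + 1.79
(2) = 0.45*sin(s)
(3) = (-6*u^2 - 8*u + 9)/(9*u^2 + 12*u + 4)
(4) = 2*t + 1
(5) = -12*n^2 - 48*n - 2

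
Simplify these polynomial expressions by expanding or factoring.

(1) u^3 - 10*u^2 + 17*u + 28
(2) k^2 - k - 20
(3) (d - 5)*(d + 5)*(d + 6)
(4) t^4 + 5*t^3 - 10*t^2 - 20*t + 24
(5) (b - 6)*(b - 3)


(1) = (u - 7)*(u - 4)*(u + 1)
(2) = (k - 5)*(k + 4)
(3) = d^3 + 6*d^2 - 25*d - 150
(4) = (t - 2)*(t - 1)*(t + 2)*(t + 6)
(5) = b^2 - 9*b + 18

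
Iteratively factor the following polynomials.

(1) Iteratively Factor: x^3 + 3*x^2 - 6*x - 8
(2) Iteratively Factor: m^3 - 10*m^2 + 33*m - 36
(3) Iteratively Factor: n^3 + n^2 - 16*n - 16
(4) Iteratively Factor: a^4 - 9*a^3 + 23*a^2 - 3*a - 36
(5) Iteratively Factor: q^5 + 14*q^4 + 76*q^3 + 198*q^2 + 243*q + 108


(1) = (x + 1)*(x^2 + 2*x - 8) = (x + 1)*(x + 4)*(x - 2)
(2) = (m - 3)*(m^2 - 7*m + 12) = (m - 3)^2*(m - 4)
(3) = (n - 4)*(n^2 + 5*n + 4) = (n - 4)*(n + 4)*(n + 1)
(4) = (a + 1)*(a^3 - 10*a^2 + 33*a - 36) = (a - 3)*(a + 1)*(a^2 - 7*a + 12) = (a - 3)^2*(a + 1)*(a - 4)
(5) = (q + 4)*(q^4 + 10*q^3 + 36*q^2 + 54*q + 27) = (q + 1)*(q + 4)*(q^3 + 9*q^2 + 27*q + 27) = (q + 1)*(q + 3)*(q + 4)*(q^2 + 6*q + 9) = (q + 1)*(q + 3)^2*(q + 4)*(q + 3)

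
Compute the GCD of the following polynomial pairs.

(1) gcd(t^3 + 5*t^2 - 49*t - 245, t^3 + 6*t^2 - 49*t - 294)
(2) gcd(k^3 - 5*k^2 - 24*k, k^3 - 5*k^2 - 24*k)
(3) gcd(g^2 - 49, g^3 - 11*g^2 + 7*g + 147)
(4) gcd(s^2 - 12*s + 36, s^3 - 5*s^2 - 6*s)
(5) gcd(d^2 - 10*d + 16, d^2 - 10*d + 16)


(1) = gcd((t - 7)*(t + 5)*(t + 7), (t - 7)*(t + 6)*(t + 7)) = t^2 - 49
(2) = gcd(k*(k - 8)*(k + 3), k*(k - 8)*(k + 3)) = k^3 - 5*k^2 - 24*k
(3) = gcd((g - 7)*(g + 7), (g - 7)^2*(g + 3)) = g - 7
(4) = s - 6
(5) = gcd((d - 8)*(d - 2), (d - 8)*(d - 2)) = d^2 - 10*d + 16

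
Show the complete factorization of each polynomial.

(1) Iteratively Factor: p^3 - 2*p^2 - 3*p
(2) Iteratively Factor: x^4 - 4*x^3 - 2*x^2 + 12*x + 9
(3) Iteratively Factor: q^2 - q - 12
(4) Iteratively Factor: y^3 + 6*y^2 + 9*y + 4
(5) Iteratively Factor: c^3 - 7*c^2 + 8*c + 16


(1) = (p - 3)*(p^2 + p) = (p - 3)*(p + 1)*(p)
(2) = (x + 1)*(x^3 - 5*x^2 + 3*x + 9) = (x - 3)*(x + 1)*(x^2 - 2*x - 3) = (x - 3)^2*(x + 1)*(x + 1)
(3) = (q + 3)*(q - 4)
(4) = (y + 1)*(y^2 + 5*y + 4) = (y + 1)^2*(y + 4)
(5) = (c - 4)*(c^2 - 3*c - 4) = (c - 4)*(c + 1)*(c - 4)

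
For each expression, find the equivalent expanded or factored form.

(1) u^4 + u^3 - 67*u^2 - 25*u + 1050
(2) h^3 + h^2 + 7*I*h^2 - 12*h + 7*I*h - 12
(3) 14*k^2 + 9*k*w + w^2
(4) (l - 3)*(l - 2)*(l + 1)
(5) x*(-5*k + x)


(1) = (u - 6)*(u - 5)*(u + 5)*(u + 7)
(2) = (h + 1)*(h + 3*I)*(h + 4*I)
(3) = (2*k + w)*(7*k + w)
(4) = l^3 - 4*l^2 + l + 6
(5) = -5*k*x + x^2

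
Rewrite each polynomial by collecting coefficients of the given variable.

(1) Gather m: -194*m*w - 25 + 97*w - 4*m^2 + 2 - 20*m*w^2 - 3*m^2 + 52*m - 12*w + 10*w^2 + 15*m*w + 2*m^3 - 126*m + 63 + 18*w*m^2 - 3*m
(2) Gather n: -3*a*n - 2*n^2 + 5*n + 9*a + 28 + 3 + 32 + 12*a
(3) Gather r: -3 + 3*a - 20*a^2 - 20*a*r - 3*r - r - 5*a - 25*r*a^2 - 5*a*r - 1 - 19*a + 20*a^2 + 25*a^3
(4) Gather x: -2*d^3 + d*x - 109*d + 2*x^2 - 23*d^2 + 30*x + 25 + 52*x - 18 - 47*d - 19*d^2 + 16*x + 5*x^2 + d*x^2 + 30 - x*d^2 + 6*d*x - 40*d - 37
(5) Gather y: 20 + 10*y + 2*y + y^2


(1) = 2*m^3 + m^2*(18*w - 7) + m*(-20*w^2 - 179*w - 77) + 10*w^2 + 85*w + 40
(2) = 21*a - 2*n^2 + n*(5 - 3*a) + 63
(3) = 25*a^3 - 21*a + r*(-25*a^2 - 25*a - 4) - 4
(4) = -2*d^3 - 42*d^2 - 196*d + x^2*(d + 7) + x*(-d^2 + 7*d + 98)
(5) = y^2 + 12*y + 20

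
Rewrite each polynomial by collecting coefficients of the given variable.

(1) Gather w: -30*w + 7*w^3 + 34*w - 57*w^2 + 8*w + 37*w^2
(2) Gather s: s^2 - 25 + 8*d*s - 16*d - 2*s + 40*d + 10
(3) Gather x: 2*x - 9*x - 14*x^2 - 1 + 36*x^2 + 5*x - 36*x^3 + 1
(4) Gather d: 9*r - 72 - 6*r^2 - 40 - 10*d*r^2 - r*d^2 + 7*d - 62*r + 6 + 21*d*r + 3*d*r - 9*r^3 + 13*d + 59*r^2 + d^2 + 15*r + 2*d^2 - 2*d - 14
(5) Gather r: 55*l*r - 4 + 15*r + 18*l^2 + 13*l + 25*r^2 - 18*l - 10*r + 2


(1) = 7*w^3 - 20*w^2 + 12*w
(2) = 24*d + s^2 + s*(8*d - 2) - 15
(3) = -36*x^3 + 22*x^2 - 2*x
(4) = d^2*(3 - r) + d*(-10*r^2 + 24*r + 18) - 9*r^3 + 53*r^2 - 38*r - 120
(5) = 18*l^2 - 5*l + 25*r^2 + r*(55*l + 5) - 2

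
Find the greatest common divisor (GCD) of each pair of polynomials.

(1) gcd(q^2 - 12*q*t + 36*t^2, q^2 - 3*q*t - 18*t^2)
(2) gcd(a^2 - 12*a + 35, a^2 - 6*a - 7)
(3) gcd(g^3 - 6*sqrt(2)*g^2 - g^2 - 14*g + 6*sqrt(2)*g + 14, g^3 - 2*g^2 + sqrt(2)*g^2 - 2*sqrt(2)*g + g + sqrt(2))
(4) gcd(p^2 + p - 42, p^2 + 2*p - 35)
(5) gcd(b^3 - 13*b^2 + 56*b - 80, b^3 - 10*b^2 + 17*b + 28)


(1) = gcd((q - 6*t)^2, (q - 6*t)*(q + 3*t)) = q - 6*t
(2) = a - 7
(3) = gcd((g - 1)*(g - 7*sqrt(2))*(g + sqrt(2)), (g - 1)^2*(g + sqrt(2))) = g^2 + g*(-1 + sqrt(2)) - sqrt(2)
(4) = gcd((p - 6)*(p + 7), (p - 5)*(p + 7)) = p + 7
(5) = gcd((b - 5)*(b - 4)^2, (b - 7)*(b - 4)*(b + 1)) = b - 4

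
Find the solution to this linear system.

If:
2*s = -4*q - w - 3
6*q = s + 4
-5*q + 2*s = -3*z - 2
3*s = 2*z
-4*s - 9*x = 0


Then:
q = 12/17
s = 4/17
w = -107/17
x = -16/153
z = 6/17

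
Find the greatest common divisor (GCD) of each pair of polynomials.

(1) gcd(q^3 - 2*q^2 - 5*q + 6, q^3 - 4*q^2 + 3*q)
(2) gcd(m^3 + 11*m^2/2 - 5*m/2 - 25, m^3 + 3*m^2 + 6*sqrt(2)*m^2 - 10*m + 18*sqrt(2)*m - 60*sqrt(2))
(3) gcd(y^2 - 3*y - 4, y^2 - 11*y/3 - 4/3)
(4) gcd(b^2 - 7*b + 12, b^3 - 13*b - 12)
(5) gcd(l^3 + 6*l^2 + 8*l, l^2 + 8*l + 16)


(1) = q^2 - 4*q + 3
(2) = gcd((m - 2)*(m + 5/2)*(m + 5), (m - 2)*(m + 5)*(m + 6*sqrt(2))) = m^2 + 3*m - 10
(3) = gcd((y - 4)*(y + 1), (y - 4)*(y + 1/3)) = y - 4
(4) = gcd((b - 4)*(b - 3), (b - 4)*(b + 1)*(b + 3)) = b - 4
(5) = l + 4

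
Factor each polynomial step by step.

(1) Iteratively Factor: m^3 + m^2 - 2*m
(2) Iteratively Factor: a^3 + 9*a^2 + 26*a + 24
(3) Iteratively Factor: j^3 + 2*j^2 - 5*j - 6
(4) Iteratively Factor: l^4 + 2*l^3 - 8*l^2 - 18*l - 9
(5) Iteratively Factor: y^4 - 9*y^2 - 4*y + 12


(1) = (m + 2)*(m^2 - m) = m*(m + 2)*(m - 1)
(2) = (a + 3)*(a^2 + 6*a + 8) = (a + 3)*(a + 4)*(a + 2)
(3) = (j + 3)*(j^2 - j - 2) = (j - 2)*(j + 3)*(j + 1)
(4) = (l + 1)*(l^3 + l^2 - 9*l - 9) = (l - 3)*(l + 1)*(l^2 + 4*l + 3) = (l - 3)*(l + 1)^2*(l + 3)
(5) = (y - 3)*(y^3 + 3*y^2 - 4) = (y - 3)*(y - 1)*(y^2 + 4*y + 4) = (y - 3)*(y - 1)*(y + 2)*(y + 2)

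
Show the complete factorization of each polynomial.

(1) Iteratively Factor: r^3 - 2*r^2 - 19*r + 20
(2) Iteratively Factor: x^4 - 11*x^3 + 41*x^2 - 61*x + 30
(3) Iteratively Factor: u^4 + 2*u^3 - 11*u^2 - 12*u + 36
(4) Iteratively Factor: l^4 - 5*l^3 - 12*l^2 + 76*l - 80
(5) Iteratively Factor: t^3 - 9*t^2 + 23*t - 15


(1) = (r - 5)*(r^2 + 3*r - 4) = (r - 5)*(r - 1)*(r + 4)
(2) = (x - 5)*(x^3 - 6*x^2 + 11*x - 6) = (x - 5)*(x - 1)*(x^2 - 5*x + 6) = (x - 5)*(x - 2)*(x - 1)*(x - 3)
(3) = (u - 2)*(u^3 + 4*u^2 - 3*u - 18) = (u - 2)^2*(u^2 + 6*u + 9) = (u - 2)^2*(u + 3)*(u + 3)
(4) = (l - 2)*(l^3 - 3*l^2 - 18*l + 40) = (l - 2)*(l + 4)*(l^2 - 7*l + 10) = (l - 5)*(l - 2)*(l + 4)*(l - 2)
(5) = (t - 3)*(t^2 - 6*t + 5) = (t - 5)*(t - 3)*(t - 1)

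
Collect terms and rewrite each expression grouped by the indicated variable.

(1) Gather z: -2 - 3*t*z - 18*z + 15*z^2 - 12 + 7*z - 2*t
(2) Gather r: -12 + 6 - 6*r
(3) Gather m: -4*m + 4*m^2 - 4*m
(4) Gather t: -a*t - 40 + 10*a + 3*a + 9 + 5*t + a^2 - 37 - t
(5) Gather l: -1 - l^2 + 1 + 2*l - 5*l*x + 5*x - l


(1) = -2*t + 15*z^2 + z*(-3*t - 11) - 14
(2) = -6*r - 6
(3) = 4*m^2 - 8*m
(4) = a^2 + 13*a + t*(4 - a) - 68
(5) = -l^2 + l*(1 - 5*x) + 5*x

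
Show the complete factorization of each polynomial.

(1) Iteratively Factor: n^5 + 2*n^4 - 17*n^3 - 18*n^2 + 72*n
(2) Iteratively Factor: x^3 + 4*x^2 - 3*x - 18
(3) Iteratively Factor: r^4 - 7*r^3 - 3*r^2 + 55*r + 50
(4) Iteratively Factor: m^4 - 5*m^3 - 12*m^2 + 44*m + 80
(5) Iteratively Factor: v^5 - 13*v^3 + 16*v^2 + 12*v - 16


(1) = (n - 2)*(n^4 + 4*n^3 - 9*n^2 - 36*n) = (n - 3)*(n - 2)*(n^3 + 7*n^2 + 12*n) = n*(n - 3)*(n - 2)*(n^2 + 7*n + 12) = n*(n - 3)*(n - 2)*(n + 3)*(n + 4)
(2) = (x - 2)*(x^2 + 6*x + 9) = (x - 2)*(x + 3)*(x + 3)
(3) = (r + 2)*(r^3 - 9*r^2 + 15*r + 25) = (r + 1)*(r + 2)*(r^2 - 10*r + 25) = (r - 5)*(r + 1)*(r + 2)*(r - 5)
(4) = (m + 2)*(m^3 - 7*m^2 + 2*m + 40) = (m - 5)*(m + 2)*(m^2 - 2*m - 8) = (m - 5)*(m + 2)^2*(m - 4)
(5) = (v - 2)*(v^4 + 2*v^3 - 9*v^2 - 2*v + 8) = (v - 2)^2*(v^3 + 4*v^2 - v - 4) = (v - 2)^2*(v + 1)*(v^2 + 3*v - 4) = (v - 2)^2*(v - 1)*(v + 1)*(v + 4)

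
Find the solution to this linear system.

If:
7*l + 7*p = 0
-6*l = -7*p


Then:
l = 0
p = 0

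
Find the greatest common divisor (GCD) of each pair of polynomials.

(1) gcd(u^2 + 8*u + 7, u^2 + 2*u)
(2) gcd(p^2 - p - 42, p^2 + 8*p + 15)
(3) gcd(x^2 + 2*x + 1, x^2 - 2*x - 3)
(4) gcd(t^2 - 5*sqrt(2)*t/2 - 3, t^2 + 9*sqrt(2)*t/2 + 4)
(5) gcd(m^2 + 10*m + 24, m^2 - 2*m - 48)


(1) = 1
(2) = gcd((p - 7)*(p + 6), (p + 3)*(p + 5)) = 1
(3) = x + 1
(4) = t + sqrt(2)/2
(5) = gcd((m + 4)*(m + 6), (m - 8)*(m + 6)) = m + 6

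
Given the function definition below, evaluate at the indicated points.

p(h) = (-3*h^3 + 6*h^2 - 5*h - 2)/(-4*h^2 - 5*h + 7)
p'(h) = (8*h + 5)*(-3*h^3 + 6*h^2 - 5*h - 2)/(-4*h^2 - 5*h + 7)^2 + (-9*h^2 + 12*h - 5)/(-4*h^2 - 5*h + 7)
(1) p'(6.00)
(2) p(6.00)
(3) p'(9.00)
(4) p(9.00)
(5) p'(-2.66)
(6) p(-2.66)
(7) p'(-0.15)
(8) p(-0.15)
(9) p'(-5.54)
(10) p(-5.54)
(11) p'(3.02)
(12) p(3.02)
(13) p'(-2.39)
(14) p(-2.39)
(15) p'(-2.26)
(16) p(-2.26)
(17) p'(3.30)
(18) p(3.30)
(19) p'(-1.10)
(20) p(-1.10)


(1) = 0.66
(2) = 2.78
(3) = 0.70
(4) = 4.83
(5) = -15.45
(6) = -13.77
(7) = -0.99
(8) = -0.14
(9) = 0.30
(10) = -8.18
(11) = 0.48
(12) = 1.01
(13) = -57.31
(14) = -21.85
(15) = -178.27
(16) = -35.01
(17) = 0.52
(18) = 1.15
(19) = -4.75
(20) = 1.93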